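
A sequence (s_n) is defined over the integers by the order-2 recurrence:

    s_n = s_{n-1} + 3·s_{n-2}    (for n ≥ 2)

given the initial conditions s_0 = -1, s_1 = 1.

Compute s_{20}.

s_2 = 1·1 + 3·-1 = -2
s_3 = 1·-2 + 3·1 = 1
s_4 = 1·1 + 3·-2 = -5
s_5 = 1·-5 + 3·1 = -2
s_6 = 1·-2 + 3·-5 = -17
s_7 = 1·-17 + 3·-2 = -23
s_8 = 1·-23 + 3·-17 = -74
s_9 = 1·-74 + 3·-23 = -143
s_10 = 1·-143 + 3·-74 = -365
s_11 = 1·-365 + 3·-143 = -794
s_12 = 1·-794 + 3·-365 = -1889
s_13 = 1·-1889 + 3·-794 = -4271
s_14 = 1·-4271 + 3·-1889 = -9938
s_15 = 1·-9938 + 3·-4271 = -22751
s_16 = 1·-22751 + 3·-9938 = -52565
s_17 = 1·-52565 + 3·-22751 = -120818
s_18 = 1·-120818 + 3·-52565 = -278513
s_19 = 1·-278513 + 3·-120818 = -640967
s_20 = 1·-640967 + 3·-278513 = -1476506

-1476506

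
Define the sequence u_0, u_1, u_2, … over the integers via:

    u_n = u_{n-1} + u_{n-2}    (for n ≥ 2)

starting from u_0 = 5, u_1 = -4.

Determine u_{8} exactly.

-19

u_2 = 1·-4 + 1·5 = 1
u_3 = 1·1 + 1·-4 = -3
u_4 = 1·-3 + 1·1 = -2
u_5 = 1·-2 + 1·-3 = -5
u_6 = 1·-5 + 1·-2 = -7
u_7 = 1·-7 + 1·-5 = -12
u_8 = 1·-12 + 1·-7 = -19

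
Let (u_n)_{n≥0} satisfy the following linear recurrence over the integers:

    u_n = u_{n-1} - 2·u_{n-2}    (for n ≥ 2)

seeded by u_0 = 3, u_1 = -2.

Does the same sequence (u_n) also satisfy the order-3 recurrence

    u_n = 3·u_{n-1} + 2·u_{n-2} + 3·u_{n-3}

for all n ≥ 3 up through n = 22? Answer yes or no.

no

Terms u_0..u_22: 3, -2, -8, -4, 12, 20, -4, -44, -36, 52, 124, 20, -228, -268, 188, 724, 348, -1100, -1796, 404, 3996, 3188, -4804
n=3: candidate gives -19, actual u_3 = -4 ✗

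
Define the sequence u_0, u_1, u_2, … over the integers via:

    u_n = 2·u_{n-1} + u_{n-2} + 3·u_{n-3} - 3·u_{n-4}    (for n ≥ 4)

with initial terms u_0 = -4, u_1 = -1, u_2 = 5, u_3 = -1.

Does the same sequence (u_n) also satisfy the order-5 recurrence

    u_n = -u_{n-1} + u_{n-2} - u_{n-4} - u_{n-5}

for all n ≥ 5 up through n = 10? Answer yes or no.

Terms u_0..u_10: -4, -1, 5, -1, 12, 41, 76, 232, 627, 1591, 4277
n=5: candidate gives -8, actual u_5 = 41 ✗

no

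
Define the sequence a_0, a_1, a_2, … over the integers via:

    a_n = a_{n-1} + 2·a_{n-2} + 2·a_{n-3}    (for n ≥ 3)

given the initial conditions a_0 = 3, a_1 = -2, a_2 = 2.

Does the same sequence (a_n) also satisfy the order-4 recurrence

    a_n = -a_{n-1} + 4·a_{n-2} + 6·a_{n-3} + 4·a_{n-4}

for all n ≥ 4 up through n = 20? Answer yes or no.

yes

Terms a_0..a_20: 3, -2, 2, 4, 4, 16, 32, 72, 168, 376, 856, 1944, 4408, 10008, 22712, 51544, 116984, 265496, 602552, 1367512, 3103608
n=4: candidate gives 4, actual a_4 = 4 ✓
n=5: candidate gives 16, actual a_5 = 16 ✓
n=6: candidate gives 32, actual a_6 = 32 ✓
n=7: candidate gives 72, actual a_7 = 72 ✓
n=8: candidate gives 168, actual a_8 = 168 ✓
n=9: candidate gives 376, actual a_9 = 376 ✓
n=10: candidate gives 856, actual a_10 = 856 ✓
n=11: candidate gives 1944, actual a_11 = 1944 ✓
n=12: candidate gives 4408, actual a_12 = 4408 ✓
n=13: candidate gives 10008, actual a_13 = 10008 ✓
n=14: candidate gives 22712, actual a_14 = 22712 ✓
n=15: candidate gives 51544, actual a_15 = 51544 ✓
n=16: candidate gives 116984, actual a_16 = 116984 ✓
n=17: candidate gives 265496, actual a_17 = 265496 ✓
n=18: candidate gives 602552, actual a_18 = 602552 ✓
n=19: candidate gives 1367512, actual a_19 = 1367512 ✓
n=20: candidate gives 3103608, actual a_20 = 3103608 ✓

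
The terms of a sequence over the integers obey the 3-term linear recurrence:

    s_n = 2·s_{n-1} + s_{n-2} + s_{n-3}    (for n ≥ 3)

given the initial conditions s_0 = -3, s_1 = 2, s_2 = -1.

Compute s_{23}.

-285440567

s_3 = 2·-1 + 1·2 + 1·-3 = -3
s_4 = 2·-3 + 1·-1 + 1·2 = -5
s_5 = 2·-5 + 1·-3 + 1·-1 = -14
s_6 = 2·-14 + 1·-5 + 1·-3 = -36
s_7 = 2·-36 + 1·-14 + 1·-5 = -91
s_8 = 2·-91 + 1·-36 + 1·-14 = -232
s_9 = 2·-232 + 1·-91 + 1·-36 = -591
s_10 = 2·-591 + 1·-232 + 1·-91 = -1505
s_11 = 2·-1505 + 1·-591 + 1·-232 = -3833
s_12 = 2·-3833 + 1·-1505 + 1·-591 = -9762
s_13 = 2·-9762 + 1·-3833 + 1·-1505 = -24862
s_14 = 2·-24862 + 1·-9762 + 1·-3833 = -63319
s_15 = 2·-63319 + 1·-24862 + 1·-9762 = -161262
s_16 = 2·-161262 + 1·-63319 + 1·-24862 = -410705
s_17 = 2·-410705 + 1·-161262 + 1·-63319 = -1045991
s_18 = 2·-1045991 + 1·-410705 + 1·-161262 = -2663949
s_19 = 2·-2663949 + 1·-1045991 + 1·-410705 = -6784594
s_20 = 2·-6784594 + 1·-2663949 + 1·-1045991 = -17279128
s_21 = 2·-17279128 + 1·-6784594 + 1·-2663949 = -44006799
s_22 = 2·-44006799 + 1·-17279128 + 1·-6784594 = -112077320
s_23 = 2·-112077320 + 1·-44006799 + 1·-17279128 = -285440567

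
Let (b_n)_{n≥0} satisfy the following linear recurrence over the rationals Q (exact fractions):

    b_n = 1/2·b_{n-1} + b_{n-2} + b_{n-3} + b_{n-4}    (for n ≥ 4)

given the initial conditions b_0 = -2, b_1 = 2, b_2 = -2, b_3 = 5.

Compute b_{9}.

2213/64

b_4 = 1/2·5 + 1·-2 + 1·2 + 1·-2 = 1/2
b_5 = 1/2·1/2 + 1·5 + 1·-2 + 1·2 = 21/4
b_6 = 1/2·21/4 + 1·1/2 + 1·5 + 1·-2 = 49/8
b_7 = 1/2·49/8 + 1·21/4 + 1·1/2 + 1·5 = 221/16
b_8 = 1/2·221/16 + 1·49/8 + 1·21/4 + 1·1/2 = 601/32
b_9 = 1/2·601/32 + 1·221/16 + 1·49/8 + 1·21/4 = 2213/64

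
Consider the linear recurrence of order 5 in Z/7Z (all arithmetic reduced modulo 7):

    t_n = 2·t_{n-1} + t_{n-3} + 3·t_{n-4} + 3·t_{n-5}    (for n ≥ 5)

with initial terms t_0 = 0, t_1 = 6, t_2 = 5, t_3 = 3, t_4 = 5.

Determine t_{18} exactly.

2

t_5 = 2·5 + 0·3 + 1·5 + 3·6 + 3·0 = 5
t_6 = 2·5 + 0·5 + 1·3 + 3·5 + 3·6 = 4
t_7 = 2·4 + 0·5 + 1·5 + 3·3 + 3·5 = 2
t_8 = 2·2 + 0·4 + 1·5 + 3·5 + 3·3 = 5
t_9 = 2·5 + 0·2 + 1·4 + 3·5 + 3·5 = 2
t_10 = 2·2 + 0·5 + 1·2 + 3·4 + 3·5 = 5
t_11 = 2·5 + 0·2 + 1·5 + 3·2 + 3·4 = 5
t_12 = 2·5 + 0·5 + 1·2 + 3·5 + 3·2 = 5
t_13 = 2·5 + 0·5 + 1·5 + 3·2 + 3·5 = 1
t_14 = 2·1 + 0·5 + 1·5 + 3·5 + 3·2 = 0
t_15 = 2·0 + 0·1 + 1·5 + 3·5 + 3·5 = 0
t_16 = 2·0 + 0·0 + 1·1 + 3·5 + 3·5 = 3
t_17 = 2·3 + 0·0 + 1·0 + 3·1 + 3·5 = 3
t_18 = 2·3 + 0·3 + 1·0 + 3·0 + 3·1 = 2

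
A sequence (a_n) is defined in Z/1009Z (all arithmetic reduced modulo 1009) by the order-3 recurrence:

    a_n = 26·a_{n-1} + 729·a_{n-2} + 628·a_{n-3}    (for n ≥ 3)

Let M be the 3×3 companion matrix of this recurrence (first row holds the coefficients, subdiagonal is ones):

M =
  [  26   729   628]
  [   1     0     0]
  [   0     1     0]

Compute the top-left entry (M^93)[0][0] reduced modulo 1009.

(M^93)[0][0] is the top entry after applying M 93 times to the unit state (1, 0, 0). Equivalently it is h_{95} for the auxiliary sequence (h_n) obeying the same recurrence with h_2 = 1 and h_i = 0 for 0 ≤ i < 2:
h_3 = 26·1 + 729·0 + 628·0 = 26
h_4 = 26·26 + 729·1 + 628·0 = 396
h_5 = 26·396 + 729·26 + 628·1 = 617
h_6 = 26·617 + 729·396 + 628·26 = 192
h_7 = 26·192 + 729·617 + 628·396 = 200
h_8 = 26·200 + 729·192 + 628·617 = 901
h_9 = 26·901 + 729·200 + 628·192 = 219
h_10 = 26·219 + 729·901 + 628·200 = 94
h_11 = 26·94 + 729·219 + 628·901 = 434
h_12 = 26·434 + 729·94 + 628·219 = 407
h_13 = 26·407 + 729·434 + 628·94 = 562
h_14 = 26·562 + 729·407 + 628·434 = 665
h_15 = 26·665 + 729·562 + 628·407 = 500
h_16 = 26·500 + 729·665 + 628·562 = 134
h_17 = 26·134 + 729·500 + 628·665 = 602
h_18 = 26·602 + 729·134 + 628·500 = 531
h_19 = 26·531 + 729·602 + 628·134 = 28
h_20 = 26·28 + 729·531 + 628·602 = 52
h_21 = 26·52 + 729·28 + 628·531 = 64
h_22 = 26·64 + 729·52 + 628·28 = 652
h_23 = 26·652 + 729·64 + 628·52 = 409
h_24 = 26·409 + 729·652 + 628·64 = 445
h_25 = 26·445 + 729·409 + 628·652 = 779
h_26 = 26·779 + 729·445 + 628·409 = 147
h_27 = 26·147 + 729·779 + 628·445 = 586
h_28 = 26·586 + 729·147 + 628·779 = 157
h_29 = 26·157 + 729·586 + 628·147 = 930
h_30 = 26·930 + 729·157 + 628·586 = 123
h_31 = 26·123 + 729·930 + 628·157 = 816
h_32 = 26·816 + 729·123 + 628·930 = 731
h_33 = 26·731 + 729·816 + 628·123 = 958
h_34 = 26·958 + 729·731 + 628·816 = 715
h_35 = 26·715 + 729·958 + 628·731 = 555
h_36 = 26·555 + 729·715 + 628·958 = 146
h_37 = 26·146 + 729·555 + 628·715 = 770
h_38 = 26·770 + 729·146 + 628·555 = 764
h_39 = 26·764 + 729·770 + 628·146 = 888
h_40 = 26·888 + 729·764 + 628·770 = 118
h_41 = 26·118 + 729·888 + 628·764 = 132
h_42 = 26·132 + 729·118 + 628·888 = 349
h_43 = 26·349 + 729·132 + 628·118 = 813
h_44 = 26·813 + 729·349 + 628·132 = 260
h_45 = 26·260 + 729·813 + 628·349 = 310
h_46 = 26·310 + 729·260 + 628·813 = 855
h_47 = 26·855 + 729·310 + 628·260 = 837
h_48 = 26·837 + 729·855 + 628·310 = 249
h_49 = 26·249 + 729·837 + 628·855 = 300
h_50 = 26·300 + 729·249 + 628·837 = 585
h_51 = 26·585 + 729·300 + 628·249 = 808
h_52 = 26·808 + 729·585 + 628·300 = 203
h_53 = 26·203 + 729·808 + 628·585 = 113
h_54 = 26·113 + 729·203 + 628·808 = 481
h_55 = 26·481 + 729·113 + 628·203 = 387
h_56 = 26·387 + 729·481 + 628·113 = 832
h_57 = 26·832 + 729·387 + 628·481 = 423
h_58 = 26·423 + 729·832 + 628·387 = 894
h_59 = 26·894 + 729·423 + 628·832 = 493
h_60 = 26·493 + 729·894 + 628·423 = 899
h_61 = 26·899 + 729·493 + 628·894 = 788
h_62 = 26·788 + 729·899 + 628·493 = 679
h_63 = 26·679 + 729·788 + 628·899 = 364
h_64 = 26·364 + 729·679 + 628·788 = 409
h_65 = 26·409 + 729·364 + 628·679 = 138
h_66 = 26·138 + 729·409 + 628·364 = 616
h_67 = 26·616 + 729·138 + 628·409 = 140
h_68 = 26·140 + 729·616 + 628·138 = 562
h_69 = 26·562 + 729·140 + 628·616 = 29
h_70 = 26·29 + 729·562 + 628·140 = 935
h_71 = 26·935 + 729·29 + 628·562 = 841
h_72 = 26·841 + 729·935 + 628·29 = 258
h_73 = 26·258 + 729·841 + 628·935 = 213
h_74 = 26·213 + 729·258 + 628·841 = 333
h_75 = 26·333 + 729·213 + 628·258 = 52
h_76 = 26·52 + 729·333 + 628·213 = 507
h_77 = 26·507 + 729·52 + 628·333 = 901
h_78 = 26·901 + 729·507 + 628·52 = 896
h_79 = 26·896 + 729·901 + 628·507 = 620
h_80 = 26·620 + 729·896 + 628·901 = 116
h_81 = 26·116 + 729·620 + 628·896 = 612
h_82 = 26·612 + 729·116 + 628·620 = 471
h_83 = 26·471 + 729·612 + 628·116 = 508
h_84 = 26·508 + 729·471 + 628·612 = 297
h_85 = 26·297 + 729·508 + 628·471 = 839
h_86 = 26·839 + 729·297 + 628·508 = 383
h_87 = 26·383 + 729·839 + 628·297 = 905
h_88 = 26·905 + 729·383 + 628·839 = 231
h_89 = 26·231 + 729·905 + 628·383 = 193
h_90 = 26·193 + 729·231 + 628·905 = 142
h_91 = 26·142 + 729·193 + 628·231 = 883
h_92 = 26·883 + 729·142 + 628·193 = 475
h_93 = 26·475 + 729·883 + 628·142 = 591
h_94 = 26·591 + 729·475 + 628·883 = 1002
h_95 = 26·1002 + 729·591 + 628·475 = 459

459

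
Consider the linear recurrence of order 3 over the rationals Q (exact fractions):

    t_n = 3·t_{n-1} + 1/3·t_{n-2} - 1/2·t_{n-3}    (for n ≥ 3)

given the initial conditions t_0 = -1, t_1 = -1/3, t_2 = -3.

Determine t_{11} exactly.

-386287865/5832

t_3 = 3·-3 + 1/3·-1/3 + -1/2·-1 = -155/18
t_4 = 3·-155/18 + 1/3·-3 + -1/2·-1/3 = -80/3
t_5 = 3·-80/3 + 1/3·-155/18 + -1/2·-3 = -2197/27
t_6 = 3·-2197/27 + 1/3·-80/3 + -1/2·-155/18 = -8953/36
t_7 = 3·-8953/36 + 1/3·-2197/27 + -1/2·-80/3 = -246199/324
t_8 = 3·-246199/324 + 1/3·-8953/36 + -1/2·-2197/27 = -13931/6
t_9 = 3·-13931/6 + 1/3·-246199/324 + -1/2·-8953/36 = -13791599/1944
t_10 = 3·-13791599/1944 + 1/3·-13931/6 + -1/2·-246199/324 = -3511729/162
t_11 = 3·-3511729/162 + 1/3·-13791599/1944 + -1/2·-13931/6 = -386287865/5832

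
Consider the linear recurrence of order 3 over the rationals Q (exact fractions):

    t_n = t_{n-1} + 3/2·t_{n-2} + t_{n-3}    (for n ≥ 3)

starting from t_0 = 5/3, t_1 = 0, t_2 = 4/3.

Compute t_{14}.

16384/3

t_3 = 1·4/3 + 3/2·0 + 1·5/3 = 3
t_4 = 1·3 + 3/2·4/3 + 1·0 = 5
t_5 = 1·5 + 3/2·3 + 1·4/3 = 65/6
t_6 = 1·65/6 + 3/2·5 + 1·3 = 64/3
t_7 = 1·64/3 + 3/2·65/6 + 1·5 = 511/12
t_8 = 1·511/12 + 3/2·64/3 + 1·65/6 = 1025/12
t_9 = 1·1025/12 + 3/2·511/12 + 1·64/3 = 1365/8
t_10 = 1·1365/8 + 3/2·1025/12 + 1·511/12 = 1024/3
t_11 = 1·1024/3 + 3/2·1365/8 + 1·1025/12 = 10923/16
t_12 = 1·10923/16 + 3/2·1024/3 + 1·1365/8 = 21845/16
t_13 = 1·21845/16 + 3/2·10923/16 + 1·1024/3 = 262145/96
t_14 = 1·262145/96 + 3/2·21845/16 + 1·10923/16 = 16384/3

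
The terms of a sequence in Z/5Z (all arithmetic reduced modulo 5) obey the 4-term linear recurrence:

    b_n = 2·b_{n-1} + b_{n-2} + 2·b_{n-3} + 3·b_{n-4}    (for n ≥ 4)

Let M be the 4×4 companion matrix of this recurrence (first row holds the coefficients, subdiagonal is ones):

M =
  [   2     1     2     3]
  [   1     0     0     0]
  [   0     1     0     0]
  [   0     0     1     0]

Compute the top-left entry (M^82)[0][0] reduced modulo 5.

1

(M^82)[0][0] is the top entry after applying M 82 times to the unit state (1, 0, 0, 0). Equivalently it is h_{85} for the auxiliary sequence (h_n) obeying the same recurrence with h_3 = 1 and h_i = 0 for 0 ≤ i < 3:
h_4 = 2·1 + 1·0 + 2·0 + 3·0 = 2
h_5 = 2·2 + 1·1 + 2·0 + 3·0 = 0
h_6 = 2·0 + 1·2 + 2·1 + 3·0 = 4
h_7 = 2·4 + 1·0 + 2·2 + 3·1 = 0
h_8 = 2·0 + 1·4 + 2·0 + 3·2 = 0
h_9 = 2·0 + 1·0 + 2·4 + 3·0 = 3
h_10 = 2·3 + 1·0 + 2·0 + 3·4 = 3
h_11 = 2·3 + 1·3 + 2·0 + 3·0 = 4
h_12 = 2·4 + 1·3 + 2·3 + 3·0 = 2
h_13 = 2·2 + 1·4 + 2·3 + 3·3 = 3
h_14 = 2·3 + 1·2 + 2·4 + 3·3 = 0
h_15 = 2·0 + 1·3 + 2·2 + 3·4 = 4
h_16 = 2·4 + 1·0 + 2·3 + 3·2 = 0
h_17 = 2·0 + 1·4 + 2·0 + 3·3 = 3
h_18 = 2·3 + 1·0 + 2·4 + 3·0 = 4
h_19 = 2·4 + 1·3 + 2·0 + 3·4 = 3
h_20 = 2·3 + 1·4 + 2·3 + 3·0 = 1
h_21 = 2·1 + 1·3 + 2·4 + 3·3 = 2
h_22 = 2·2 + 1·1 + 2·3 + 3·4 = 3
h_23 = 2·3 + 1·2 + 2·1 + 3·3 = 4
h_24 = 2·4 + 1·3 + 2·2 + 3·1 = 3
h_25 = 2·3 + 1·4 + 2·3 + 3·2 = 2
h_26 = 2·2 + 1·3 + 2·4 + 3·3 = 4
h_27 = 2·4 + 1·2 + 2·3 + 3·4 = 3
h_28 = 2·3 + 1·4 + 2·2 + 3·3 = 3
h_29 = 2·3 + 1·3 + 2·4 + 3·2 = 3
h_30 = 2·3 + 1·3 + 2·3 + 3·4 = 2
h_31 = 2·2 + 1·3 + 2·3 + 3·3 = 2
h_32 = 2·2 + 1·2 + 2·3 + 3·3 = 1
h_33 = 2·1 + 1·2 + 2·2 + 3·3 = 2
h_34 = 2·2 + 1·1 + 2·2 + 3·2 = 0
h_35 = 2·0 + 1·2 + 2·1 + 3·2 = 0
h_36 = 2·0 + 1·0 + 2·2 + 3·1 = 2
h_37 = 2·2 + 1·0 + 2·0 + 3·2 = 0
h_38 = 2·0 + 1·2 + 2·0 + 3·0 = 2
h_39 = 2·2 + 1·0 + 2·2 + 3·0 = 3
h_40 = 2·3 + 1·2 + 2·0 + 3·2 = 4
h_41 = 2·4 + 1·3 + 2·2 + 3·0 = 0
h_42 = 2·0 + 1·4 + 2·3 + 3·2 = 1
h_43 = 2·1 + 1·0 + 2·4 + 3·3 = 4
h_44 = 2·4 + 1·1 + 2·0 + 3·4 = 1
h_45 = 2·1 + 1·4 + 2·1 + 3·0 = 3
h_46 = 2·3 + 1·1 + 2·4 + 3·1 = 3
h_47 = 2·3 + 1·3 + 2·1 + 3·4 = 3
h_48 = 2·3 + 1·3 + 2·3 + 3·1 = 3
h_49 = 2·3 + 1·3 + 2·3 + 3·3 = 4
h_50 = 2·4 + 1·3 + 2·3 + 3·3 = 1
h_51 = 2·1 + 1·4 + 2·3 + 3·3 = 1
h_52 = 2·1 + 1·1 + 2·4 + 3·3 = 0
h_53 = 2·0 + 1·1 + 2·1 + 3·4 = 0
h_54 = 2·0 + 1·0 + 2·1 + 3·1 = 0
h_55 = 2·0 + 1·0 + 2·0 + 3·1 = 3
h_56 = 2·3 + 1·0 + 2·0 + 3·0 = 1
h_57 = 2·1 + 1·3 + 2·0 + 3·0 = 0
h_58 = 2·0 + 1·1 + 2·3 + 3·0 = 2
h_59 = 2·2 + 1·0 + 2·1 + 3·3 = 0
h_60 = 2·0 + 1·2 + 2·0 + 3·1 = 0
h_61 = 2·0 + 1·0 + 2·2 + 3·0 = 4
h_62 = 2·4 + 1·0 + 2·0 + 3·2 = 4
h_63 = 2·4 + 1·4 + 2·0 + 3·0 = 2
h_64 = 2·2 + 1·4 + 2·4 + 3·0 = 1
h_65 = 2·1 + 1·2 + 2·4 + 3·4 = 4
h_66 = 2·4 + 1·1 + 2·2 + 3·4 = 0
h_67 = 2·0 + 1·4 + 2·1 + 3·2 = 2
h_68 = 2·2 + 1·0 + 2·4 + 3·1 = 0
h_69 = 2·0 + 1·2 + 2·0 + 3·4 = 4
h_70 = 2·4 + 1·0 + 2·2 + 3·0 = 2
h_71 = 2·2 + 1·4 + 2·0 + 3·2 = 4
h_72 = 2·4 + 1·2 + 2·4 + 3·0 = 3
h_73 = 2·3 + 1·4 + 2·2 + 3·4 = 1
h_74 = 2·1 + 1·3 + 2·4 + 3·2 = 4
h_75 = 2·4 + 1·1 + 2·3 + 3·4 = 2
h_76 = 2·2 + 1·4 + 2·1 + 3·3 = 4
h_77 = 2·4 + 1·2 + 2·4 + 3·1 = 1
h_78 = 2·1 + 1·4 + 2·2 + 3·4 = 2
h_79 = 2·2 + 1·1 + 2·4 + 3·2 = 4
h_80 = 2·4 + 1·2 + 2·1 + 3·4 = 4
h_81 = 2·4 + 1·4 + 2·2 + 3·1 = 4
h_82 = 2·4 + 1·4 + 2·4 + 3·2 = 1
h_83 = 2·1 + 1·4 + 2·4 + 3·4 = 1
h_84 = 2·1 + 1·1 + 2·4 + 3·4 = 3
h_85 = 2·3 + 1·1 + 2·1 + 3·4 = 1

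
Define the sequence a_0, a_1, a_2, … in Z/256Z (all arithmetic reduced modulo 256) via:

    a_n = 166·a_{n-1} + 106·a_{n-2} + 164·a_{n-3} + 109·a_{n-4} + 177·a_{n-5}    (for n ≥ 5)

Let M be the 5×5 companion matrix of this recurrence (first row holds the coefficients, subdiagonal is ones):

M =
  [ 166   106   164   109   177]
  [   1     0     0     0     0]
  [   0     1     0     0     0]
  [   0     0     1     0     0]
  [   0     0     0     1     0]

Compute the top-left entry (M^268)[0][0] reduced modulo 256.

49

(M^268)[0][0] is the top entry after applying M 268 times to the unit state (1, 0, 0, 0, 0). Equivalently it is h_{272} for the auxiliary sequence (h_n) obeying the same recurrence with h_4 = 1 and h_i = 0 for 0 ≤ i < 4:
h_5 = 166·1 + 106·0 + 164·0 + 109·0 + 177·0 = 166
h_6 = 166·166 + 106·1 + 164·0 + 109·0 + 177·0 = 14
h_7 = 166·14 + 106·166 + 164·1 + 109·0 + 177·0 = 116
h_8 = 166·116 + 106·14 + 164·166 + 109·1 + 177·0 = 201
h_9 = 166·201 + 106·116 + 164·14 + 109·166 + 177·1 = 181
h_10 = 166·181 + 106·201 + 164·116 + 109·14 + 177·166 = 164
Continuing the recurrence:
  h_11 = 32;  h_12 = 101;  h_13 = 216;  h_14 = 91;  h_15 = 42;  h_16 = 107
  h_17 = 223;  h_18 = 231;  h_19 = 121;  h_20 = 145;  h_21 = 10;  h_22 = 148
  h_23 = 60;  h_24 = 254;  h_25 = 223;  h_26 = 36;  h_27 = 70;  h_28 = 202
  h_29 = 153;  h_30 = 53;  h_31 = 210;  h_32 = 138;  h_33 = 51;  h_34 = 24
  h_35 = 37;  h_36 = 142;  h_37 = 231;  h_38 = 197;  h_39 = 181;  h_40 = 247
  h_41 = 217;  h_42 = 136;  h_43 = 140;  h_44 = 108;  h_45 = 76;  h_46 = 161
  h_47 = 178;  h_48 = 142;  h_49 = 244;  h_50 = 37;  h_51 = 25;  h_52 = 96
  h_53 = 96;  h_54 = 121;  h_55 = 240;  h_56 = 99;  h_57 = 86;  h_58 = 103
  h_59 = 171;  h_60 = 183;  h_61 = 133;  h_62 = 225;  h_63 = 58;  h_64 = 32
  h_65 = 16;  h_66 = 138;  h_67 = 223;  h_68 = 184;  h_69 = 254;  h_70 = 146
  h_71 = 21;  h_72 = 81;  h_73 = 30;  h_74 = 58;  h_75 = 207;  h_76 = 120
  h_77 = 117;  h_78 = 154;  h_79 = 107;  h_80 = 81;  h_81 = 69;  h_82 = 75
  h_83 = 33;  h_84 = 32;  h_85 = 216;  h_86 = 24;  h_87 = 104;  h_88 = 49
  h_89 = 78;  h_90 = 14;  h_91 = 164;  h_92 = 225;  h_93 = 221;  h_94 = 108
  h_95 = 48;  h_96 = 157;  h_97 = 136;  h_98 = 187;  h_99 = 66;  h_100 = 99
  h_101 = 199;  h_102 = 247;  h_103 = 97;  h_104 = 113;  h_105 = 218;  h_106 = 12
  h_107 = 132;  h_108 = 102;  h_109 = 111;  h_110 = 156;  h_111 = 246;  h_112 = 234
  h_113 = 81;  h_114 = 45;  h_115 = 58;  h_116 = 218;  h_117 = 123;  h_118 = 88
  h_119 = 117;  h_120 = 6;  h_121 = 207;  h_122 = 45;  h_123 = 101;  h_124 = 47
  h_125 = 105;  h_126 = 136;  h_127 = 228;  h_128 = 68;  h_129 = 212;  h_130 = 49
  h_131 = 58;  h_132 = 78;  h_133 = 68;  h_134 = 253;  h_135 = 193;  h_136 = 200
  h_137 = 144;  h_138 = 145;  h_139 = 224;  h_140 = 35;  h_141 = 238;  h_142 = 159
  h_143 = 179;  h_144 = 39;  h_145 = 205;  h_146 = 1;  h_147 = 170;  h_148 = 88
  h_149 = 88;  h_150 = 146;  h_151 = 143;  h_152 = 144;  h_153 = 110;  h_154 = 146
  h_155 = 77;  h_156 = 9;  h_157 = 166;  h_158 = 234;  h_159 = 247;  h_160 = 120
  h_161 = 229;  h_162 = 210;  h_163 = 211;  h_164 = 89;  h_165 = 21;  h_166 = 99
  h_167 = 241;  h_168 = 128;  h_169 = 176;  h_170 = 48;  h_171 = 16;  h_172 = 33
  h_173 = 54;  h_174 = 14;  h_175 = 148;  h_176 = 121;  h_177 = 133;  h_178 = 116
  h_179 = 128;  h_180 = 21;  h_181 = 56;  h_182 = 91;  h_183 = 90;  h_184 = 91
  h_185 = 239;  h_186 = 199;  h_187 = 137;  h_188 = 81;  h_189 = 106;  h_190 = 4
  h_191 = 76;  h_192 = 14;  h_193 = 63;  h_194 = 84;  h_195 = 166;  h_196 = 74
  h_197 = 9;  h_198 = 37;  h_199 = 226;  h_200 = 234;  h_201 = 3;  h_202 = 152
  h_203 = 133;  h_204 = 254;  h_205 = 55;  h_206 = 213;  h_207 = 85;  h_208 = 167
  h_209 = 249;  h_210 = 200;  h_211 = 60;  h_212 = 28;  h_213 = 156;  h_214 = 129
  h_215 = 2;  h_216 = 14;  h_217 = 84;  h_218 = 85;  h_219 = 233;  h_220 = 112
  h_221 = 0;  h_222 = 233;  h_223 = 208;  h_224 = 35;  h_225 = 134;  h_226 = 215
  h_227 = 251;  h_228 = 87;  h_229 = 85;  h_230 = 33;  h_231 = 218;  h_232 = 16
  h_233 = 32;  h_234 = 218;  h_235 = 127;  h_236 = 168;  h_237 = 222;  h_238 = 210
  h_239 = 133;  h_240 = 193;  h_241 = 110;  h_242 = 90;  h_243 = 95;  h_244 = 120
  h_245 = 21;  h_246 = 138;  h_247 = 187;  h_248 = 161;  h_249 = 37;  h_250 = 187
  h_251 = 193;  h_252 = 32;  h_253 = 136;  h_254 = 72;  h_255 = 248;  h_256 = 209
  h_257 = 94;  h_258 = 14;  h_259 = 68;  h_260 = 145;  h_261 = 173;  h_262 = 188
  h_263 = 16;  h_264 = 205;  h_265 = 232;  h_266 = 59;  h_267 = 114;  h_268 = 83
  h_269 = 87;  h_270 = 87
h_271 = 166·87 + 106·87 + 164·83 + 109·114 + 177·59 = 241
h_272 = 166·241 + 106·87 + 164·87 + 109·83 + 177·114 = 49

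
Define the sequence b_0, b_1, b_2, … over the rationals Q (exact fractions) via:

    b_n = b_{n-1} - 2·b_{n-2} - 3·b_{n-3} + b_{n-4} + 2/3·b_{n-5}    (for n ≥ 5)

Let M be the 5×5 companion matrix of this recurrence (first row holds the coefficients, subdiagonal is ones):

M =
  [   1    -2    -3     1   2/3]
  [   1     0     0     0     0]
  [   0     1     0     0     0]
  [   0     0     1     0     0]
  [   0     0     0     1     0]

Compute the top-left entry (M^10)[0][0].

-1136/9

(M^10)[0][0] is the top entry after applying M 10 times to the unit state (1, 0, 0, 0, 0). Equivalently it is h_{14} for the auxiliary sequence (h_n) obeying the same recurrence with h_4 = 1 and h_i = 0 for 0 ≤ i < 4:
h_5 = 1·1 + -2·0 + -3·0 + 1·0 + 2/3·0 = 1
h_6 = 1·1 + -2·1 + -3·0 + 1·0 + 2/3·0 = -1
h_7 = 1·-1 + -2·1 + -3·1 + 1·0 + 2/3·0 = -6
h_8 = 1·-6 + -2·-1 + -3·1 + 1·1 + 2/3·0 = -6
h_9 = 1·-6 + -2·-6 + -3·-1 + 1·1 + 2/3·1 = 32/3
h_10 = 1·32/3 + -2·-6 + -3·-6 + 1·-1 + 2/3·1 = 121/3
h_11 = 1·121/3 + -2·32/3 + -3·-6 + 1·-6 + 2/3·-1 = 91/3
h_12 = 1·91/3 + -2·121/3 + -3·32/3 + 1·-6 + 2/3·-6 = -277/3
h_13 = 1·-277/3 + -2·91/3 + -3·121/3 + 1·32/3 + 2/3·-6 = -802/3
h_14 = 1·-802/3 + -2·-277/3 + -3·91/3 + 1·121/3 + 2/3·32/3 = -1136/9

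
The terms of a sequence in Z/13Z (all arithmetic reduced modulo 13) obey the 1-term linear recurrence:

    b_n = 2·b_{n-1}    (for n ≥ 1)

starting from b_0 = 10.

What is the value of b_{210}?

3

b_1 = 2·10 = 7
b_2 = 2·7 = 1
b_3 = 2·1 = 2
b_4 = 2·2 = 4
b_5 = 2·4 = 8
b_6 = 2·8 = 3
b_7 = 2·3 = 6
b_8 = 2·6 = 12
b_9 = 2·12 = 11
b_10 = 2·11 = 9
b_11 = 2·9 = 5
b_12 = 2·5 = 10
(b_12) = (10) = (b_0), so the sequence has period 12.
210 ≡ 6 (mod 12), hence b_210 = b_6 = 3.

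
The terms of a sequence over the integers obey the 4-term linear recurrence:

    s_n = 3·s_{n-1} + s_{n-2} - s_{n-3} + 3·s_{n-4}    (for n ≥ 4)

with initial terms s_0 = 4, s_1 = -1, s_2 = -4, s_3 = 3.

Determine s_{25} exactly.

s_4 = 3·3 + 1·-4 + -1·-1 + 3·4 = 18
s_5 = 3·18 + 1·3 + -1·-4 + 3·-1 = 58
s_6 = 3·58 + 1·18 + -1·3 + 3·-4 = 177
s_7 = 3·177 + 1·58 + -1·18 + 3·3 = 580
s_8 = 3·580 + 1·177 + -1·58 + 3·18 = 1913
s_9 = 3·1913 + 1·580 + -1·177 + 3·58 = 6316
s_10 = 3·6316 + 1·1913 + -1·580 + 3·177 = 20812
s_11 = 3·20812 + 1·6316 + -1·1913 + 3·580 = 68579
s_12 = 3·68579 + 1·20812 + -1·6316 + 3·1913 = 225972
s_13 = 3·225972 + 1·68579 + -1·20812 + 3·6316 = 744631
s_14 = 3·744631 + 1·225972 + -1·68579 + 3·20812 = 2453722
s_15 = 3·2453722 + 1·744631 + -1·225972 + 3·68579 = 8085562
s_16 = 3·8085562 + 1·2453722 + -1·744631 + 3·225972 = 26643693
s_17 = 3·26643693 + 1·8085562 + -1·2453722 + 3·744631 = 87796812
s_18 = 3·87796812 + 1·26643693 + -1·8085562 + 3·2453722 = 289309733
s_19 = 3·289309733 + 1·87796812 + -1·26643693 + 3·8085562 = 953339004
s_20 = 3·953339004 + 1·289309733 + -1·87796812 + 3·26643693 = 3141461012
s_21 = 3·3141461012 + 1·953339004 + -1·289309733 + 3·87796812 = 10351802743
s_22 = 3·10351802743 + 1·3141461012 + -1·953339004 + 3·289309733 = 34111459436
s_23 = 3·34111459436 + 1·10351802743 + -1·3141461012 + 3·953339004 = 112404737051
s_24 = 3·112404737051 + 1·34111459436 + -1·10351802743 + 3·3141461012 = 370398250882
s_25 = 3·370398250882 + 1·112404737051 + -1·34111459436 + 3·10351802743 = 1220543438490

1220543438490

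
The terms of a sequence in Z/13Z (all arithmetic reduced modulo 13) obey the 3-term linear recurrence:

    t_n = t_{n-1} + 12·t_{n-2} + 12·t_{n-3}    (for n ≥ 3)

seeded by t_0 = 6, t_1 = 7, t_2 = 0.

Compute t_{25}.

1

t_3 = 1·0 + 12·7 + 12·6 = 0
t_4 = 1·0 + 12·0 + 12·7 = 6
t_5 = 1·6 + 12·0 + 12·0 = 6
t_6 = 1·6 + 12·6 + 12·0 = 0
t_7 = 1·0 + 12·6 + 12·6 = 1
t_8 = 1·1 + 12·0 + 12·6 = 8
t_9 = 1·8 + 12·1 + 12·0 = 7
t_10 = 1·7 + 12·8 + 12·1 = 11
t_11 = 1·11 + 12·7 + 12·8 = 9
t_12 = 1·9 + 12·11 + 12·7 = 4
t_13 = 1·4 + 12·9 + 12·11 = 10
t_14 = 1·10 + 12·4 + 12·9 = 10
t_15 = 1·10 + 12·10 + 12·4 = 9
t_16 = 1·9 + 12·10 + 12·10 = 2
t_17 = 1·2 + 12·9 + 12·10 = 9
t_18 = 1·9 + 12·2 + 12·9 = 11
t_19 = 1·11 + 12·9 + 12·2 = 0
t_20 = 1·0 + 12·11 + 12·9 = 6
t_21 = 1·6 + 12·0 + 12·11 = 8
t_22 = 1·8 + 12·6 + 12·0 = 2
t_23 = 1·2 + 12·8 + 12·6 = 1
t_24 = 1·1 + 12·2 + 12·8 = 4
t_25 = 1·4 + 12·1 + 12·2 = 1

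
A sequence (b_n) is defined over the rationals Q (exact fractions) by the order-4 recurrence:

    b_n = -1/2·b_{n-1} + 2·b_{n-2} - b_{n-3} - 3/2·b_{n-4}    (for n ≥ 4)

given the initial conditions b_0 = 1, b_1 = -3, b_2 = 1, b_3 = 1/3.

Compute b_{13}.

b_4 = -1/2·1/3 + 2·1 + -1·-3 + -3/2·1 = 10/3
b_5 = -1/2·10/3 + 2·1/3 + -1·1 + -3/2·-3 = 5/2
b_6 = -1/2·5/2 + 2·10/3 + -1·1/3 + -3/2·1 = 43/12
b_7 = -1/2·43/12 + 2·5/2 + -1·10/3 + -3/2·1/3 = -5/8
b_8 = -1/2·-5/8 + 2·43/12 + -1·5/2 + -3/2·10/3 = -1/48
b_9 = -1/2·-1/48 + 2·-5/8 + -1·43/12 + -3/2·5/2 = -823/96
b_10 = -1/2·-823/96 + 2·-1/48 + -1·-5/8 + -3/2·43/12 = -97/192
b_11 = -1/2·-97/192 + 2·-823/96 + -1·-1/48 + -3/2·-5/8 = -6119/384
b_12 = -1/2·-6119/384 + 2·-97/192 + -1·-823/96 + -3/2·-1/48 = 11951/768
b_13 = -1/2·11951/768 + 2·-6119/384 + -1·-97/192 + -3/2·-823/96 = -40375/1536

-40375/1536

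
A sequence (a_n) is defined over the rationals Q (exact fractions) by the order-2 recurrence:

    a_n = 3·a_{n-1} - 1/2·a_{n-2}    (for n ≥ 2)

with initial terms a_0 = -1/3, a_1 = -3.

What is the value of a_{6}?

-13499/24

a_2 = 3·-3 + -1/2·-1/3 = -53/6
a_3 = 3·-53/6 + -1/2·-3 = -25
a_4 = 3·-25 + -1/2·-53/6 = -847/12
a_5 = 3·-847/12 + -1/2·-25 = -797/4
a_6 = 3·-797/4 + -1/2·-847/12 = -13499/24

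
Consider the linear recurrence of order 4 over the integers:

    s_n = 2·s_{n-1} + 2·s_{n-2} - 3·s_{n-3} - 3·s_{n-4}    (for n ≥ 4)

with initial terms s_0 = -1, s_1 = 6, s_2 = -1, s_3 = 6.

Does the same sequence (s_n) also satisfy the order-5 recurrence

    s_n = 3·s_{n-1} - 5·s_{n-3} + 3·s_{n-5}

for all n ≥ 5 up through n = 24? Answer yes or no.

Terms s_0..s_24: -1, 6, -1, 6, -5, -13, -51, -131, -310, -690, -1454, -2965, -5838, -11174, -20767, -37473, -65444, -110011, -176190, -263651, -353317, -375333, -137777, 824684, 3559764
n=5: candidate gives -13, actual s_5 = -13 ✓
n=6: candidate gives -51, actual s_6 = -51 ✓
n=7: candidate gives -131, actual s_7 = -131 ✓
n=8: candidate gives -310, actual s_8 = -310 ✓
n=9: candidate gives -690, actual s_9 = -690 ✓
n=10: candidate gives -1454, actual s_10 = -1454 ✓
n=11: candidate gives -2965, actual s_11 = -2965 ✓
n=12: candidate gives -5838, actual s_12 = -5838 ✓
n=13: candidate gives -11174, actual s_13 = -11174 ✓
n=14: candidate gives -20767, actual s_14 = -20767 ✓
n=15: candidate gives -37473, actual s_15 = -37473 ✓
n=16: candidate gives -65444, actual s_16 = -65444 ✓
n=17: candidate gives -110011, actual s_17 = -110011 ✓
n=18: candidate gives -176190, actual s_18 = -176190 ✓
n=19: candidate gives -263651, actual s_19 = -263651 ✓
n=20: candidate gives -353317, actual s_20 = -353317 ✓
n=21: candidate gives -375333, actual s_21 = -375333 ✓
n=22: candidate gives -137777, actual s_22 = -137777 ✓
n=23: candidate gives 824684, actual s_23 = 824684 ✓
n=24: candidate gives 3559764, actual s_24 = 3559764 ✓

yes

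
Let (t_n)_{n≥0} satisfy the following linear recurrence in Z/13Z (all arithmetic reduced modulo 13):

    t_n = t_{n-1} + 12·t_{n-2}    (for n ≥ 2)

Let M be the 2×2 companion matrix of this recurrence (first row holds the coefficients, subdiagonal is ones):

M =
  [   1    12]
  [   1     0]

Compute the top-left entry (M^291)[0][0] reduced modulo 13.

12

(M^291)[0][0] is the top entry after applying M 291 times to the unit state (1, 0). Equivalently it is h_{292} for the auxiliary sequence (h_n) obeying the same recurrence with h_1 = 1 and h_i = 0 for 0 ≤ i < 1:
h_2 = 1·1 + 12·0 = 1
h_3 = 1·1 + 12·1 = 0
h_4 = 1·0 + 12·1 = 12
h_5 = 1·12 + 12·0 = 12
h_6 = 1·12 + 12·12 = 0
h_7 = 1·0 + 12·12 = 1
(h_6, h_7) = (0, 1) = (h_0, h_1), so the sequence has period 6.
292 ≡ 4 (mod 6), hence h_292 = h_4 = 12.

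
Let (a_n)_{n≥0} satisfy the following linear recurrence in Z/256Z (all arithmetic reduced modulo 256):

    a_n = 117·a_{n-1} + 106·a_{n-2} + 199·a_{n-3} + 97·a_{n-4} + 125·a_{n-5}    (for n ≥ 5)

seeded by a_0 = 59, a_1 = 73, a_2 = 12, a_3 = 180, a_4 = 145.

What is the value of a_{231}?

a_5 = 117·145 + 106·180 + 199·12 + 97·73 + 125·59 = 153
a_6 = 117·153 + 106·145 + 199·180 + 97·12 + 125·73 = 20
a_7 = 117·20 + 106·153 + 199·145 + 97·180 + 125·12 = 69
a_8 = 117·69 + 106·20 + 199·153 + 97·145 + 125·180 = 149
a_9 = 117·149 + 106·69 + 199·20 + 97·153 + 125·145 = 253
a_10 = 117·253 + 106·149 + 199·69 + 97·20 + 125·153 = 63
Continuing the recurrence:
  a_11 = 73;  a_12 = 68;  a_13 = 229;  a_14 = 248;  a_15 = 114;  a_16 = 54
  a_17 = 163;  a_18 = 66;  a_19 = 236;  a_20 = 5;  a_21 = 112;  a_22 = 79
  a_23 = 4;  a_24 = 187;  a_25 = 105;  a_26 = 38;  a_27 = 76;  a_28 = 230
  a_29 = 56;  a_30 = 147;  a_31 = 131;  a_32 = 135;  a_33 = 188;  a_34 = 178
  a_35 = 141;  a_36 = 103;  a_37 = 250;  a_38 = 193;  a_39 = 33;  a_40 = 53
  a_41 = 239;  a_42 = 7;  a_43 = 26;  a_44 = 195;  a_45 = 196;  a_46 = 226
  a_47 = 76;  a_48 = 65;  a_49 = 86;  a_50 = 162;  a_51 = 83;  a_52 = 154
  a_53 = 1;  a_54 = 30;  a_55 = 99;  a_56 = 83;  a_57 = 210;  a_58 = 40
  a_59 = 234;  a_60 = 138;  a_61 = 39;  a_62 = 143;  a_63 = 249;  a_64 = 224
  a_65 = 204;  a_66 = 197;  a_67 = 205;  a_68 = 76;  a_69 = 109;  a_70 = 229
  a_71 = 189;  a_72 = 211;  a_73 = 29;  a_74 = 136;  a_75 = 157;  a_76 = 216
  a_77 = 118;  a_78 = 26;  a_79 = 139;  a_80 = 134;  a_81 = 48;  a_82 = 241
  a_83 = 140;  a_84 = 187;  a_85 = 100;  a_86 = 183;  a_87 = 33;  a_88 = 206
  a_89 = 68;  a_90 = 50;  a_91 = 0;  a_92 = 187;  a_93 = 175;  a_94 = 143
  a_95 = 152;  a_96 = 146;  a_97 = 113;  a_98 = 227;  a_99 = 114;  a_100 = 121
  a_101 = 17;  a_102 = 173;  a_103 = 51;  a_104 = 171;  a_105 = 70;  a_106 = 75
  a_107 = 252;  a_108 = 86;  a_109 = 248;  a_110 = 113;  a_111 = 74;  a_112 = 6
  a_113 = 47;  a_114 = 102;  a_115 = 245;  a_116 = 38;  a_117 = 215;  a_118 = 11
  a_119 = 58;  a_120 = 56;  a_121 = 46;  a_122 = 114;  a_123 = 7;  a_124 = 179
  a_125 = 25;  a_126 = 164;  a_127 = 196;  a_128 = 41;  a_129 = 65;  a_130 = 100
  a_131 = 213;  a_132 = 133;  a_133 = 93;  a_134 = 199;  a_135 = 97;  a_136 = 108
  a_137 = 101;  a_138 = 24;  a_139 = 170;  a_140 = 110;  a_141 = 83;  a_142 = 10
  a_143 = 148;  a_144 = 253;  a_145 = 216;  a_146 = 215;  a_147 = 84;  a_148 = 115
  a_149 = 217;  a_150 = 6;  a_151 = 204;  a_152 = 254;  a_153 = 152;  a_154 = 115
  a_155 = 43;  a_156 = 71;  a_157 = 68;  a_158 = 178;  a_159 = 37;  a_160 = 95
  a_161 = 138;  a_162 = 209;  a_163 = 113;  a_164 = 133;  a_165 = 183;  a_166 = 31
  a_167 = 50;  a_168 = 131;  a_169 = 244;  a_170 = 186;  a_171 = 244;  a_172 = 65
  a_173 = 190;  a_174 = 10;  a_175 = 11;  a_176 = 162;  a_177 = 25;  a_178 = 158
  a_179 = 139;  a_180 = 35;  a_181 = 242;  a_182 = 56;  a_183 = 210;  a_184 = 106
  a_185 = 183;  a_186 = 39;  a_187 = 233;  a_188 = 152;  a_189 = 92;  a_190 = 61
  a_191 = 117;  a_192 = 156;  a_193 = 61;  a_194 = 117;  a_195 = 29;  a_196 = 91
  a_197 = 213;  a_198 = 176;  a_199 = 125;  a_200 = 56;  a_201 = 78;  a_202 = 178
  a_203 = 123;  a_204 = 206;  a_205 = 88;  a_206 = 169;  a_207 = 84;  a_208 = 227
  a_209 = 212;  a_210 = 47;  a_211 = 17;  a_212 = 14;  a_213 = 36;  a_214 = 202
  a_215 = 128;  a_216 = 187;  a_217 = 247;  a_218 = 239;  a_219 = 0;  a_220 = 82
  a_221 = 41;  a_222 = 219;  a_223 = 130;  a_224 = 9;  a_225 = 193;  a_226 = 253
  a_227 = 187;  a_228 = 35;  a_229 = 158
a_230 = 117·158 + 106·35 + 199·187 + 97·253 + 125·193 = 43
a_231 = 117·43 + 106·158 + 199·35 + 97·187 + 125·253 = 172

172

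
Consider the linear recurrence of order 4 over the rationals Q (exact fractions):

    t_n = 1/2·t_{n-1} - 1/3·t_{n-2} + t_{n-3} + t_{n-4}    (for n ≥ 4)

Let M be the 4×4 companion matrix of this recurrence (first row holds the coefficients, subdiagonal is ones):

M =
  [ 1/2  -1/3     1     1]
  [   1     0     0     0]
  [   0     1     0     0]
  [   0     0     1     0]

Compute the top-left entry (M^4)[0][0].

(M^4)[0][0] is the top entry after applying M 4 times to the unit state (1, 0, 0, 0). Equivalently it is h_{7} for the auxiliary sequence (h_n) obeying the same recurrence with h_3 = 1 and h_i = 0 for 0 ≤ i < 3:
h_4 = 1/2·1 + -1/3·0 + 1·0 + 1·0 = 1/2
h_5 = 1/2·1/2 + -1/3·1 + 1·0 + 1·0 = -1/12
h_6 = 1/2·-1/12 + -1/3·1/2 + 1·1 + 1·0 = 19/24
h_7 = 1/2·19/24 + -1/3·-1/12 + 1·1/2 + 1·1 = 277/144

277/144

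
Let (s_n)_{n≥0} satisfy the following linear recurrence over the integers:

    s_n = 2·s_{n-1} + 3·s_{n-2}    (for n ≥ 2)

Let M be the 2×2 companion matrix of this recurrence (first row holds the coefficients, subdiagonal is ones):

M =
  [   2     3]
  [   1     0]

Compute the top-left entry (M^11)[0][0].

(M^11)[0][0] is the top entry after applying M 11 times to the unit state (1, 0). Equivalently it is h_{12} for the auxiliary sequence (h_n) obeying the same recurrence with h_1 = 1 and h_i = 0 for 0 ≤ i < 1:
h_2 = 2·1 + 3·0 = 2
h_3 = 2·2 + 3·1 = 7
h_4 = 2·7 + 3·2 = 20
h_5 = 2·20 + 3·7 = 61
h_6 = 2·61 + 3·20 = 182
h_7 = 2·182 + 3·61 = 547
h_8 = 2·547 + 3·182 = 1640
h_9 = 2·1640 + 3·547 = 4921
h_10 = 2·4921 + 3·1640 = 14762
h_11 = 2·14762 + 3·4921 = 44287
h_12 = 2·44287 + 3·14762 = 132860

132860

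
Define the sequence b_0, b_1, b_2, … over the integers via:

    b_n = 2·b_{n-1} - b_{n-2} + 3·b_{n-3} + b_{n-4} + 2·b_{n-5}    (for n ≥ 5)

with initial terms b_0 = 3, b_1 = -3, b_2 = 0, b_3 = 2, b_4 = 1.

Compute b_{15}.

b_5 = 2·1 + -1·2 + 3·0 + 1·-3 + 2·3 = 3
b_6 = 2·3 + -1·1 + 3·2 + 1·0 + 2·-3 = 5
b_7 = 2·5 + -1·3 + 3·1 + 1·2 + 2·0 = 12
b_8 = 2·12 + -1·5 + 3·3 + 1·1 + 2·2 = 33
b_9 = 2·33 + -1·12 + 3·5 + 1·3 + 2·1 = 74
b_10 = 2·74 + -1·33 + 3·12 + 1·5 + 2·3 = 162
b_11 = 2·162 + -1·74 + 3·33 + 1·12 + 2·5 = 371
b_12 = 2·371 + -1·162 + 3·74 + 1·33 + 2·12 = 859
b_13 = 2·859 + -1·371 + 3·162 + 1·74 + 2·33 = 1973
b_14 = 2·1973 + -1·859 + 3·371 + 1·162 + 2·74 = 4510
b_15 = 2·4510 + -1·1973 + 3·859 + 1·371 + 2·162 = 10319

10319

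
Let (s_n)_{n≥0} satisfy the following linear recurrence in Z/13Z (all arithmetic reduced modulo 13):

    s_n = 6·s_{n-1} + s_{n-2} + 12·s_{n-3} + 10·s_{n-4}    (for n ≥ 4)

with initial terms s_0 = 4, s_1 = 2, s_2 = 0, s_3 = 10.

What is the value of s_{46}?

s_4 = 6·10 + 1·0 + 12·2 + 10·4 = 7
s_5 = 6·7 + 1·10 + 12·0 + 10·2 = 7
s_6 = 6·7 + 1·7 + 12·10 + 10·0 = 0
s_7 = 6·0 + 1·7 + 12·7 + 10·10 = 9
s_8 = 6·9 + 1·0 + 12·7 + 10·7 = 0
s_9 = 6·0 + 1·9 + 12·0 + 10·7 = 1
s_10 = 6·1 + 1·0 + 12·9 + 10·0 = 10
s_11 = 6·10 + 1·1 + 12·0 + 10·9 = 8
s_12 = 6·8 + 1·10 + 12·1 + 10·0 = 5
s_13 = 6·5 + 1·8 + 12·10 + 10·1 = 12
s_14 = 6·12 + 1·5 + 12·8 + 10·10 = 0
s_15 = 6·0 + 1·12 + 12·5 + 10·8 = 9
s_16 = 6·9 + 1·0 + 12·12 + 10·5 = 1
s_17 = 6·1 + 1·9 + 12·0 + 10·12 = 5
s_18 = 6·5 + 1·1 + 12·9 + 10·0 = 9
s_19 = 6·9 + 1·5 + 12·1 + 10·9 = 5
s_20 = 6·5 + 1·9 + 12·5 + 10·1 = 5
s_21 = 6·5 + 1·5 + 12·9 + 10·5 = 11
s_22 = 6·11 + 1·5 + 12·5 + 10·9 = 0
s_23 = 6·0 + 1·11 + 12·5 + 10·5 = 4
s_24 = 6·4 + 1·0 + 12·11 + 10·5 = 11
s_25 = 6·11 + 1·4 + 12·0 + 10·11 = 11
s_26 = 6·11 + 1·11 + 12·4 + 10·0 = 8
s_27 = 6·8 + 1·11 + 12·11 + 10·4 = 10
s_28 = 6·10 + 1·8 + 12·11 + 10·11 = 11
s_29 = 6·11 + 1·10 + 12·8 + 10·11 = 9
s_30 = 6·9 + 1·11 + 12·10 + 10·8 = 5
s_31 = 6·5 + 1·9 + 12·11 + 10·10 = 11
s_32 = 6·11 + 1·5 + 12·9 + 10·11 = 3
s_33 = 6·3 + 1·11 + 12·5 + 10·9 = 10
s_34 = 6·10 + 1·3 + 12·11 + 10·5 = 11
s_35 = 6·11 + 1·10 + 12·3 + 10·11 = 1
s_36 = 6·1 + 1·11 + 12·10 + 10·3 = 11
s_37 = 6·11 + 1·1 + 12·11 + 10·10 = 0
s_38 = 6·0 + 1·11 + 12·1 + 10·11 = 3
s_39 = 6·3 + 1·0 + 12·11 + 10·1 = 4
s_40 = 6·4 + 1·3 + 12·0 + 10·11 = 7
s_41 = 6·7 + 1·4 + 12·3 + 10·0 = 4
s_42 = 6·4 + 1·7 + 12·4 + 10·3 = 5
s_43 = 6·5 + 1·4 + 12·7 + 10·4 = 2
s_44 = 6·2 + 1·5 + 12·4 + 10·7 = 5
s_45 = 6·5 + 1·2 + 12·5 + 10·4 = 2
s_46 = 6·2 + 1·5 + 12·2 + 10·5 = 0

0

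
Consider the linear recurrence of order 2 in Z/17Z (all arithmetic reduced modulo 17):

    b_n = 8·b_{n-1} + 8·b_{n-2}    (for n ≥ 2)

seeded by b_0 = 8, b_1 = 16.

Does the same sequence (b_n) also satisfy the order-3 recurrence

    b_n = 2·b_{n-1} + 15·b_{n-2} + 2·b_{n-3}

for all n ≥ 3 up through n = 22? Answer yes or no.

no

Terms b_0..b_22: 8, 16, 5, 15, 7, 6, 2, 13, 1, 10, 3, 2, 6, 13, 16, 11, 12, 14, 4, 8, 11, 16, 12
n=3: candidate gives 11, actual b_3 = 15 ✗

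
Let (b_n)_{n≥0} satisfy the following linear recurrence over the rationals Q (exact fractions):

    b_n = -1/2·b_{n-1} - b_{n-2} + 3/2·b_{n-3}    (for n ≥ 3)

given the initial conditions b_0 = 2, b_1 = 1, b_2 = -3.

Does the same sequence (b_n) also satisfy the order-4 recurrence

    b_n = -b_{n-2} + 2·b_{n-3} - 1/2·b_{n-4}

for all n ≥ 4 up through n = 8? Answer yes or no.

Terms b_0..b_8: 2, 1, -3, 7/2, 11/4, -75/8, 115/16, 317/32, -1677/64
n=4: candidate gives 4, actual b_4 = 11/4 ✗

no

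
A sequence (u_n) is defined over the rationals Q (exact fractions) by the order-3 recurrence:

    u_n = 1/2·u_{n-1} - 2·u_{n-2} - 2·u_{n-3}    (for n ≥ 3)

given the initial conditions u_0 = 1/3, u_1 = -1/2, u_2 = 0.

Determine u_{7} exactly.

-59/16

u_3 = 1/2·0 + -2·-1/2 + -2·1/3 = 1/3
u_4 = 1/2·1/3 + -2·0 + -2·-1/2 = 7/6
u_5 = 1/2·7/6 + -2·1/3 + -2·0 = -1/12
u_6 = 1/2·-1/12 + -2·7/6 + -2·1/3 = -73/24
u_7 = 1/2·-73/24 + -2·-1/12 + -2·7/6 = -59/16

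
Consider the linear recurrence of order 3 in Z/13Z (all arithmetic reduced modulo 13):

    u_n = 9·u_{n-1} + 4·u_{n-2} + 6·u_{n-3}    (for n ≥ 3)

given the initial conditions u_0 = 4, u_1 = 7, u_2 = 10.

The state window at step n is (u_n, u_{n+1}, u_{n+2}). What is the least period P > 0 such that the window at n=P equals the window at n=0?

n=0: window = (4, 7, 10)
n=1: window = (7, 10, 12)
n=2: window = (10, 12, 8)
n=3: window = (12, 8, 11)
n=4: window = (8, 11, 8)
n=5: window = (11, 8, 8)
n=6: window = (8, 8, 1)
n=7: window = (8, 1, 11)
n=8: window = (1, 11, 8)
n=9: window = (11, 8, 5)
n=10: window = (8, 5, 0)
n=11: window = (5, 0, 3)
n=12: window = (0, 3, 5)
n=13: window = (3, 5, 5)
n=14: window = (5, 5, 5)
n=15: window = (5, 5, 4)
n=16: window = (5, 4, 8)
n=17: window = (4, 8, 1)
n=18: window = (8, 1, 0)
n=19: window = (1, 0, 0)
n=20: window = (0, 0, 6)
n=21: window = (0, 6, 2)
n=22: window = (6, 2, 3)
n=23: window = (2, 3, 6)
n=24: window = (3, 6, 0)
n=25: window = (6, 0, 3)
n=26: window = (0, 3, 11)
n=27: window = (3, 11, 7)
n=28: window = (11, 7, 8)
n=29: window = (7, 8, 10)
n=30: window = (8, 10, 8)
n=31: window = (10, 8, 4)
n=32: window = (8, 4, 11)
n=33: window = (4, 11, 7)
n=34: window = (11, 7, 1)
n=35: window = (7, 1, 12)
n=36: window = (1, 12, 11)
n=37: window = (12, 11, 10)
n=38: window = (11, 10, 11)
n=39: window = (10, 11, 10)
n=40: window = (11, 10, 12)
…
n=2194: window = (5, 8, 4)
n=2195: window = (8, 4, 7)
n=2196: window = (4, 7, 10)
window at n=2196 equals window at n=0 → period = 2196

2196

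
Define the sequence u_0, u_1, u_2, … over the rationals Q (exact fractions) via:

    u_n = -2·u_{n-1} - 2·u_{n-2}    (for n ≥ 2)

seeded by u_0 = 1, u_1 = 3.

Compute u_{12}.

u_2 = -2·3 + -2·1 = -8
u_3 = -2·-8 + -2·3 = 10
u_4 = -2·10 + -2·-8 = -4
u_5 = -2·-4 + -2·10 = -12
u_6 = -2·-12 + -2·-4 = 32
u_7 = -2·32 + -2·-12 = -40
u_8 = -2·-40 + -2·32 = 16
u_9 = -2·16 + -2·-40 = 48
u_10 = -2·48 + -2·16 = -128
u_11 = -2·-128 + -2·48 = 160
u_12 = -2·160 + -2·-128 = -64

-64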